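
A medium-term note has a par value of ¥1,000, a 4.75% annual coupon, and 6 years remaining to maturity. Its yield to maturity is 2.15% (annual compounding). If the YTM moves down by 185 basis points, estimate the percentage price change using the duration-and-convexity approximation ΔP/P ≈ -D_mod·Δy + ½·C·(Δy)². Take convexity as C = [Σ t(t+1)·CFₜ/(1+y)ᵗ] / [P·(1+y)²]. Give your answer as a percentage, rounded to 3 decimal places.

+10.392%

With y = 0.0215:
  t   CF        PV=CF/(1+0.0215)^t    t·PV        t(t+1)·PV
  1        47.50        46.5002        46.5002          93.0005
  2        47.50        45.5215        91.0431         273.1292
  3        47.50        44.5634       133.6903         534.7610
  4        47.50        43.6255       174.5019         872.5094
  5        47.50        42.7073       213.5363       1,281.2179
  6     1,047.50       921.9849     5,531.9094      38,723.3656
  Σ                  1,144.9028     6,191.1811      41,777.9836
P = 1,144.9028; D_Mac = 5.40760 yrs; D_mod = 5.29379 yrs; C = 34.97052.
Duration effect: -5.29379 × (-0.0185) = +0.097935
Convexity effect: 0.5 × 34.97052 × (-0.0185)² = +0.0059843
ΔP/P ≈ +0.097935 + 0.0059843 = +0.103919 = +10.3919%.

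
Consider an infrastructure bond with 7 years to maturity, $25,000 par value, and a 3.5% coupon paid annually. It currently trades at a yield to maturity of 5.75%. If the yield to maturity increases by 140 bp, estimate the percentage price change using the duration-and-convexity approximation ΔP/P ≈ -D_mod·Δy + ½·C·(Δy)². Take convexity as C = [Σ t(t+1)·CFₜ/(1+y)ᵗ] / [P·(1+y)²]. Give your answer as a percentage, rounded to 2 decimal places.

-7.88%

With y = 0.0575:
  t   CF        PV=CF/(1+0.0575)^t    t·PV        t(t+1)·PV
  1       875.00       827.4232       827.4232       1,654.8463
  2       875.00       782.4333     1,564.8665       4,694.5995
  3       875.00       739.8896     2,219.6688       8,878.6752
  4       875.00       699.6592     2,798.6368      13,993.1840
  5       875.00       661.6163     3,308.0813      19,848.4879
  6       875.00       625.6419     3,753.8511      26,276.9580
  7    25,875.00    17,495.1522   122,466.0657     979,728.5258
  Σ                 21,831.8156   136,938.5935   1,055,075.2768
P = 21,831.8156; D_Mac = 6.27243 yrs; D_mod = 5.93138 yrs; C = 43.21483.
Duration effect: -5.93138 × (+0.014) = -0.083039
Convexity effect: 0.5 × 43.21483 × (0.014)² = +0.0042351
ΔP/P ≈ -0.083039 + 0.0042351 = -0.078804 = -7.8804%.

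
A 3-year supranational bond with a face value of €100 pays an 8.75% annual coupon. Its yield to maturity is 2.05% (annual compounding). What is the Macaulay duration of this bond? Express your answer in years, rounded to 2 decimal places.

Periodic yield y = 0.0205. Discount each cash flow and weight by its year:
  t   CF        PV=CF/(1+0.0205)^t    t·PV
  1         8.75         8.5742         8.5742
  2         8.75         8.4020        16.8040
  3       108.75       102.3270       306.9810
  Σ                    119.3032       332.3592
Price P = Σ PV = 119.3032.
Macaulay duration = Σ(t·PV) / P = 332.3592 / 119.3032 = 2.78584 years.

2.79 years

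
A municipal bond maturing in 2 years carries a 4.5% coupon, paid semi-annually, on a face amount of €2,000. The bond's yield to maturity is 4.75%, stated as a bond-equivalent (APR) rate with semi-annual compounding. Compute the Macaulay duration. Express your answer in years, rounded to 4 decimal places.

Periodic yield y = 0.02375. Discount each cash flow and weight by its period:
  t   CF        PV=CF/(1+0.02375)^t    t·PV
  1        45.00        43.9560        43.9560
  2        45.00        42.9363        85.8726
  3        45.00        41.9402       125.8207
  4     2,045.00     1,861.7341     7,446.9364
  Σ                  1,990.5667     7,702.5857
Price P = Σ PV = 1,990.5667.
Macaulay duration = Σ(t·PV) / P = 7,702.5857 / 1,990.5667 = 3.86954 half-year periods.
In years: 3.86954 / 2 = 1.93477 years.

1.9348 years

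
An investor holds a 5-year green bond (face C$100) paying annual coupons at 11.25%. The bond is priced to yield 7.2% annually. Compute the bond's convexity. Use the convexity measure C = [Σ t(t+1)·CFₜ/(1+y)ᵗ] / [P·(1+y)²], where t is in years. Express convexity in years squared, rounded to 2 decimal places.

With y = 0.072:
  t   CF        PV=CF/(1+0.072)^t    t·PV        t(t+1)·PV
  1        11.25        10.4944        10.4944          20.9888
  2        11.25         9.7896        19.5791          58.7373
  3        11.25         9.1320        27.3961         109.5846
  4        11.25         8.5187        34.0748         170.3740
  5       111.25        78.5825       392.9127       2,357.4764
  Σ                    116.5173       484.4572       2,717.1611
P = 116.5173.
Convexity = Σ t(t+1)·PV / [P·(1+y)²] = 2,717.1611 / (116.5173 × 1.149184) = 20.29250.

20.29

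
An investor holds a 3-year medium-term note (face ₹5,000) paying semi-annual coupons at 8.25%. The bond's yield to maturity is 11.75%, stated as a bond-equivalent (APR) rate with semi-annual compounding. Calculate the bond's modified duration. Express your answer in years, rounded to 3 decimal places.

Periodic yield y = 0.05875. First find Macaulay duration:
  t   CF        PV=CF/(1+0.05875)^t    t·PV
  1       206.25       194.8052       194.8052
  2       206.25       183.9955       367.9909
  3       206.25       173.7856       521.3567
  4       206.25       164.1422       656.5688
  5       206.25       155.0340       775.1698
  6     5,206.25     3,696.2767    22,177.6604
  Σ                  4,568.0391    24,693.5518
P = 4,568.0391; Macaulay duration = 24,693.5518 / 4,568.0391 = 5.40572 half-year periods = 2.70286 years.
Modified duration = D_Mac / (1 + y) = 2.70286 / 1.05875 = 2.55288 years.

2.553 years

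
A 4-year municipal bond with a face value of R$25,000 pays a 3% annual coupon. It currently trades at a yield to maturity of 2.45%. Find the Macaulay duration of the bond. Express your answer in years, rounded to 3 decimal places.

Periodic yield y = 0.0245. Discount each cash flow and weight by its year:
  t   CF        PV=CF/(1+0.0245)^t    t·PV
  1       750.00       732.0644       732.0644
  2       750.00       714.5578     1,429.1155
  3       750.00       697.4697     2,092.4092
  4    25,750.00    23,373.8032    93,495.2127
  Σ                 25,517.8951    97,748.8018
Price P = Σ PV = 25,517.8951.
Macaulay duration = Σ(t·PV) / P = 97,748.8018 / 25,517.8951 = 3.83060 years.

3.831 years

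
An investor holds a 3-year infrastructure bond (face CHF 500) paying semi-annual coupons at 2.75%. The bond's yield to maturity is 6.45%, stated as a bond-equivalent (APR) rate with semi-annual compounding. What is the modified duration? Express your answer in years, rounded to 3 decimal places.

2.803 years

Periodic yield y = 0.03225. First find Macaulay duration:
  t   CF        PV=CF/(1+0.03225)^t    t·PV
  1        6.875         6.6602         6.6602
  2        6.875         6.4521        12.9043
  3        6.875         6.2505        18.7516
  4        6.875         6.0553        24.2211
  5        6.875         5.8661        29.3304
  6      506.875       418.9783     2,513.8698
  Σ                    450.2625     2,605.7373
P = 450.2625; Macaulay duration = 2,605.7373 / 450.2625 = 5.78715 half-year periods = 2.89358 years.
Modified duration = D_Mac / (1 + y) = 2.89358 / 1.03225 = 2.80317 years.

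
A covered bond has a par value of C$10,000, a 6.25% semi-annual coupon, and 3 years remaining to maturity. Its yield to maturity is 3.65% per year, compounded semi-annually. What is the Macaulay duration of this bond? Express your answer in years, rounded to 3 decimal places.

2.791 years

Periodic yield y = 0.01825. Discount each cash flow and weight by its period:
  t   CF        PV=CF/(1+0.01825)^t    t·PV
  1       312.50       306.8991       306.8991
  2       312.50       301.3986       602.7971
  3       312.50       295.9966       887.9899
  4       312.50       290.6915     1,162.7660
  5       312.50       285.4815     1,427.4074
  6    10,312.50     9,252.0389    55,512.2333
  Σ                 10,732.5061    59,900.0928
Price P = Σ PV = 10,732.5061.
Macaulay duration = Σ(t·PV) / P = 59,900.0928 / 10,732.5061 = 5.58118 half-year periods.
In years: 5.58118 / 2 = 2.79059 years.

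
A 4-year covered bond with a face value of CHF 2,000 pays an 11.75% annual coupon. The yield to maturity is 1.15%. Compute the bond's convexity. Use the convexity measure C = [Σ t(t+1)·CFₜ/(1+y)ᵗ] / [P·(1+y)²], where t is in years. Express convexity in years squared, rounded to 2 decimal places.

16.36

With y = 0.0115:
  t   CF        PV=CF/(1+0.0115)^t    t·PV        t(t+1)·PV
  1       235.00       232.3282       232.3282         464.6565
  2       235.00       229.6868       459.3737       1,378.1210
  3       235.00       227.0755       681.2264       2,724.9055
  4     2,235.00     2,135.0791     8,540.3166      42,701.5830
  Σ                  2,824.1697     9,913.2448      47,269.2659
P = 2,824.1697.
Convexity = Σ t(t+1)·PV / [P·(1+y)²] = 47,269.2659 / (2,824.1697 × 1.023132) = 16.35898.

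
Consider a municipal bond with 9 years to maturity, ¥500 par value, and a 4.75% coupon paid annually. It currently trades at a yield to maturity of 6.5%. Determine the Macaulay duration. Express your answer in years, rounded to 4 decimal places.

7.4192 years

Periodic yield y = 0.065. Discount each cash flow and weight by its year:
  t   CF        PV=CF/(1+0.065)^t    t·PV
  1        23.75        22.3005        22.3005
  2        23.75        20.9394        41.8788
  3        23.75        19.6614        58.9842
  4        23.75        18.4614        73.8457
  5        23.75        17.3347        86.6733
  6        23.75        16.2767        97.6601
  7        23.75        15.2833       106.9829
  8        23.75        14.3505       114.8039
  9       523.75       297.1513     2,674.3613
  Σ                    441.7591     3,277.4908
Price P = Σ PV = 441.7591.
Macaulay duration = Σ(t·PV) / P = 3,277.4908 / 441.7591 = 7.41918 years.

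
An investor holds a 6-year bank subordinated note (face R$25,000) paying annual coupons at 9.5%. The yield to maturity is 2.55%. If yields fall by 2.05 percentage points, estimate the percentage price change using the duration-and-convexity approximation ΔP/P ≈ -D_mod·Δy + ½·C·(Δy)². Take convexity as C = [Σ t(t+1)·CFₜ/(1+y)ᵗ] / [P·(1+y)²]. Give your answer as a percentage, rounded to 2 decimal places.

With y = 0.0255:
  t   CF        PV=CF/(1+0.0255)^t    t·PV        t(t+1)·PV
  1     2,375.00     2,315.9434     2,315.9434       4,631.8869
  2     2,375.00     2,258.3554     4,516.7108      13,550.1323
  3     2,375.00     2,202.1993     6,606.5979      26,426.3916
  4     2,375.00     2,147.4396     8,589.7584      42,948.7918
  5     2,375.00     2,094.0415    10,470.2076      62,821.2459
  6    27,375.00    23,536.4056   141,218.4336     988,529.0353
  Σ                 34,554.3848   173,717.6517   1,138,907.4837
P = 34,554.3848; D_Mac = 5.02737 yrs; D_mod = 4.90236 yrs; C = 31.34108.
Duration effect: -4.90236 × (-0.0205) = +0.100498
Convexity effect: 0.5 × 31.34108 × (-0.0205)² = +0.0065855
ΔP/P ≈ +0.100498 + 0.0065855 = +0.107084 = +10.7084%.

+10.71%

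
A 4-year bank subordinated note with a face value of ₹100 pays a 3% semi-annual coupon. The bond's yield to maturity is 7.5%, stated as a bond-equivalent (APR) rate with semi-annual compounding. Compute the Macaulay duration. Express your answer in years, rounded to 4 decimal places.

Periodic yield y = 0.0375. Discount each cash flow and weight by its period:
  t   CF        PV=CF/(1+0.0375)^t    t·PV
  1         1.50         1.4458         1.4458
  2         1.50         1.3935         2.7871
  3         1.50         1.3432         4.0295
  4         1.50         1.2946         5.1784
  5         1.50         1.2478         6.2391
  6         1.50         1.2027         7.2163
  7         1.50         1.1592         8.1147
  8       101.50        75.6069       604.8549
  Σ                     84.6937       639.8657
Price P = Σ PV = 84.6937.
Macaulay duration = Σ(t·PV) / P = 639.8657 / 84.6937 = 7.55506 half-year periods.
In years: 7.55506 / 2 = 3.77753 years.

3.7775 years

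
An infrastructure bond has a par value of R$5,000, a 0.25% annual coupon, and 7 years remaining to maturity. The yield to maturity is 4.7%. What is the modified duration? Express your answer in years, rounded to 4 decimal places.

Periodic yield y = 0.047. First find Macaulay duration:
  t   CF        PV=CF/(1+0.047)^t    t·PV
  1        12.50        11.9389        11.9389
  2        12.50        11.4029        22.8059
  3        12.50        10.8911        32.6732
  4        12.50        10.4022        41.6086
  5        12.50         9.9352        49.6760
  6        12.50         9.4892        56.9352
  7     5,012.50     3,634.3572    25,440.5007
  Σ                  3,698.4167    25,656.1384
P = 3,698.4167; Macaulay duration = 25,656.1384 / 3,698.4167 = 6.93706 years.
Modified duration = D_Mac / (1 + y) = 6.93706 / 1.047 = 6.62565 years.

6.6257 years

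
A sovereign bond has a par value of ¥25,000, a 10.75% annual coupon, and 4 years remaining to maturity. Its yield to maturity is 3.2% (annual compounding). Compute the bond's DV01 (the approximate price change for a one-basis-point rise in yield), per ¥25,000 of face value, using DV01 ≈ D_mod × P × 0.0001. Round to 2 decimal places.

Periodic yield y = 0.032.
  t   CF        PV=CF/(1+0.032)^t    t·PV
  1     2,687.50     2,604.1667     2,604.1667
  2     2,687.50     2,523.4173     5,046.8346
  3     2,687.50     2,445.1718     7,335.5154
  4    27,687.50    24,409.8412    97,639.3649
  Σ                 31,982.5970   112,625.8816
P = 31,982.5970; D_Mac = 3.52147 yrs; D_mod = 3.41228 yrs.
DV01 ≈ 3.41228 × 31,982.5970 × 0.0001 = 10.913361.

¥10.91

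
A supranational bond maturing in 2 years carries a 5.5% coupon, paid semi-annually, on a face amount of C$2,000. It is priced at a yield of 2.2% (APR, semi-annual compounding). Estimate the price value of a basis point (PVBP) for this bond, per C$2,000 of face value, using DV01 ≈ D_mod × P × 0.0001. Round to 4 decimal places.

C$0.4050

Periodic yield y = 0.011.
  t   CF        PV=CF/(1+0.011)^t    t·PV
  1        55.00        54.4016        54.4016
  2        55.00        53.8097       107.6194
  3        55.00        53.2242       159.6726
  4     2,055.00     1,967.0129     7,868.0515
  Σ                  2,128.4483     8,189.7451
P = 2,128.4483; D_Mac = 3.84775 half-year periods = 1.92388 yrs; D_mod = 1.90294 yrs.
DV01 ≈ 1.90294 × 2,128.4483 × 0.0001 = 0.405032.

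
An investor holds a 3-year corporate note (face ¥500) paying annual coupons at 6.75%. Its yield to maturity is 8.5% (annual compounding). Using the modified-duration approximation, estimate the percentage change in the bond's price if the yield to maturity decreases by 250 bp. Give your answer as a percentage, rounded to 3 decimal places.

Periodic yield y = 0.085. Modified duration first:
  t   CF        PV=CF/(1+0.085)^t    t·PV
  1        33.75        31.1060        31.1060
  2        33.75        28.6691        57.3382
  3       533.75       417.8772     1,253.6316
  Σ                    477.6523     1,342.0758
P = 477.6523; D_Mac = 2.80973 yrs; D_mod = 2.80973/(1+0.085) = 2.58962 yrs.
ΔP/P ≈ -D_mod · Δy = -2.58962 × (-0.025) = +0.064740 = +6.4740%.

+6.474%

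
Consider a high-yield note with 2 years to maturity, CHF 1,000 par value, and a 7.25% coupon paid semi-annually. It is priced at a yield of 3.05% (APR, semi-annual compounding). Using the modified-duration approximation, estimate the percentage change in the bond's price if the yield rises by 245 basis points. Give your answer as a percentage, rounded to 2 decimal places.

Periodic yield y = 0.01525. Modified duration first:
  t   CF        PV=CF/(1+0.01525)^t    t·PV
  1        36.25        35.7055        35.7055
  2        36.25        35.1692        70.3383
  3        36.25        34.6409       103.9227
  4     1,036.25       975.3771     3,901.5084
  Σ                  1,080.8926     4,111.4748
P = 1,080.8926; D_Mac = 3.80378 half-year periods = 1.90189 yrs; D_mod = 1.90189/(1+0.01525) = 1.87332 yrs.
ΔP/P ≈ -D_mod · Δy = -1.87332 × (+0.0245) = -0.045896 = -4.5896%.

-4.59%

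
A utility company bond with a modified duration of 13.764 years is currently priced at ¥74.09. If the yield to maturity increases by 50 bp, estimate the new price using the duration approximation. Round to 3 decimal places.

¥68.991

Duration approximation: ΔP/P ≈ -D_mod · Δy = -13.764 × (+0.005) = -0.068820.
New price ≈ 74.09 × (1 - 0.068820) = 68.9911262.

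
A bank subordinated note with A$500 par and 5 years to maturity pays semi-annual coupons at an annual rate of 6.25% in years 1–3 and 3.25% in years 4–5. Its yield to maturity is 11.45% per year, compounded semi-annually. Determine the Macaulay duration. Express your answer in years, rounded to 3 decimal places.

Periodic yield y = 0.05725. Discount each cash flow and weight by its period:
  t   CF        PV=CF/(1+0.05725)^t    t·PV
  1       15.625        14.7789        14.7789
  2       15.625        13.9786        27.9573
  3       15.625        13.2217        39.6651
  4       15.625        12.5057        50.0229
  5       15.625        11.8286        59.1428
  6       15.625        11.1880        67.1282
  7        8.125         5.5027        38.5192
  8        8.125         5.2048        41.6382
  9        8.125         4.9229        44.3064
  10     508.125       291.2015     2,912.0151
  Σ                    384.3335     3,295.1741
Price P = Σ PV = 384.3335.
Macaulay duration = Σ(t·PV) / P = 3,295.1741 / 384.3335 = 8.57374 half-year periods.
In years: 8.57374 / 2 = 4.28687 years.

4.287 years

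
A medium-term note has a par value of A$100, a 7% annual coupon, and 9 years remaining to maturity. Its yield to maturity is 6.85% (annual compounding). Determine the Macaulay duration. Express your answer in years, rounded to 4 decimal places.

6.9823 years

Periodic yield y = 0.0685. Discount each cash flow and weight by its year:
  t   CF        PV=CF/(1+0.0685)^t    t·PV
  1         7.00         6.5512         6.5512
  2         7.00         6.1312        12.2625
  3         7.00         5.7382        17.2146
  4         7.00         5.3703        21.4813
  5         7.00         5.0260        25.1302
  6         7.00         4.7038        28.2229
  7         7.00         4.4023        30.8159
  8         7.00         4.1200        32.9604
  9       107.00        58.9404       530.4636
  Σ                    100.9836       705.1024
Price P = Σ PV = 100.9836.
Macaulay duration = Σ(t·PV) / P = 705.1024 / 100.9836 = 6.98235 years.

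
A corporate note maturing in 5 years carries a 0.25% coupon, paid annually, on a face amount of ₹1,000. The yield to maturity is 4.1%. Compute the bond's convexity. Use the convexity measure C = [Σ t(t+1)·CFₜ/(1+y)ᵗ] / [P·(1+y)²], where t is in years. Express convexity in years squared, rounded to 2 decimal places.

27.48

With y = 0.041:
  t   CF        PV=CF/(1+0.041)^t    t·PV        t(t+1)·PV
  1         2.50         2.4015         2.4015           4.8031
  2         2.50         2.3070         4.6139          13.8417
  3         2.50         2.2161         6.6483          26.5931
  4         2.50         2.1288         8.5152          42.5762
  5     1,002.50       820.0319     4,100.1594      24,600.9562
  Σ                    829.0853     4,122.3383      24,688.7703
P = 829.0853.
Convexity = Σ t(t+1)·PV / [P·(1+y)²] = 24,688.7703 / (829.0853 × 1.083681) = 27.47887.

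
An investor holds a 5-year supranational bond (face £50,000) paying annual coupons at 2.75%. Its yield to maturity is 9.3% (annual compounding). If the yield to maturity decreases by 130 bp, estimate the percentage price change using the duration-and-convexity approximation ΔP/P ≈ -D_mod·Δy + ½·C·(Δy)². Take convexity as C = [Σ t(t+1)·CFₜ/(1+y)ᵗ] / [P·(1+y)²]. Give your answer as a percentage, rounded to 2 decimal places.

With y = 0.093:
  t   CF        PV=CF/(1+0.093)^t    t·PV        t(t+1)·PV
  1     1,375.00     1,258.0055     1,258.0055       2,516.0110
  2     1,375.00     1,150.9657     2,301.9314       6,905.7941
  3     1,375.00     1,053.0336     3,159.1007      12,636.4027
  4     1,375.00       963.4342     3,853.7367      19,268.6836
  5    51,375.00    32,934.4963   164,672.4813     988,034.8876
  Σ                 37,359.9352   175,245.2555   1,029,361.7791
P = 37,359.9352; D_Mac = 4.69073 yrs; D_mod = 4.29161 yrs; C = 23.06331.
Duration effect: -4.29161 × (-0.013) = +0.055791
Convexity effect: 0.5 × 23.06331 × (-0.013)² = +0.0019488
ΔP/P ≈ +0.055791 + 0.0019488 = +0.057740 = +5.7740%.

+5.77%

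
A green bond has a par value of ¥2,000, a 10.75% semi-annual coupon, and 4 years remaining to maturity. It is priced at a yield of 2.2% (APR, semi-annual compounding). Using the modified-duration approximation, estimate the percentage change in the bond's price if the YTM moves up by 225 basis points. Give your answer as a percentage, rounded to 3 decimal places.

Periodic yield y = 0.011. Modified duration first:
  t   CF        PV=CF/(1+0.011)^t    t·PV
  1       107.50       106.3304       106.3304
  2       107.50       105.1735       210.3469
  3       107.50       104.0291       312.0874
  4       107.50       102.8973       411.5891
  5       107.50       101.7777       508.8886
  6       107.50       100.6703       604.0220
  7       107.50        99.5750       697.0251
  8     2,107.50     1,930.8936    15,447.1486
  Σ                  2,651.3469    18,297.4381
P = 2,651.3469; D_Mac = 6.90119 half-year periods = 3.45059 yrs; D_mod = 3.45059/(1+0.011) = 3.41305 yrs.
ΔP/P ≈ -D_mod · Δy = -3.41305 × (+0.0225) = -0.076794 = -7.6794%.

-7.679%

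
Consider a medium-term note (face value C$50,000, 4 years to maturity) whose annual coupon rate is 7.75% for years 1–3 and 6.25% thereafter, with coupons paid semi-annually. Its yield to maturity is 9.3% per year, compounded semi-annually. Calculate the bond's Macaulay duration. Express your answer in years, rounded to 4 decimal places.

Periodic yield y = 0.0465. Discount each cash flow and weight by its period:
  t   CF        PV=CF/(1+0.0465)^t    t·PV
  1     1,937.50     1,851.4095     1,851.4095
  2     1,937.50     1,769.1443     3,538.2885
  3     1,937.50     1,690.5344     5,071.6032
  4     1,937.50     1,615.4175     6,461.6700
  5     1,937.50     1,543.6383     7,718.1915
  6     1,937.50     1,475.0486     8,850.2913
  7     1,562.50     1,136.6988     7,956.8915
  8    51,562.50    35,844.3001   286,754.4007
  Σ                 46,926.1913   328,202.7461
Price P = Σ PV = 46,926.1913.
Macaulay duration = Σ(t·PV) / P = 328,202.7461 / 46,926.1913 = 6.99402 half-year periods.
In years: 6.99402 / 2 = 3.49701 years.

3.4970 years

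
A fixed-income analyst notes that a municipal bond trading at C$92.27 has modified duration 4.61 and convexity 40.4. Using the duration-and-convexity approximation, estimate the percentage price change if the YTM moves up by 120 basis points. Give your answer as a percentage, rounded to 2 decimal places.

-5.24%

Duration effect: -D_mod·Δy = -4.61 × (+0.012) = -0.055320
Convexity effect: ½·C·(Δy)² = 0.5 × 40.4 × (0.012)² = +0.0029088
ΔP/P ≈ -0.055320 + 0.0029088 = -0.0524112
= -5.24112%.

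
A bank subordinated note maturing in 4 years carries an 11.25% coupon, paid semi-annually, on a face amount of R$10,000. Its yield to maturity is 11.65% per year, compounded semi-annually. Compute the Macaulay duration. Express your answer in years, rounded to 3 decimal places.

3.324 years

Periodic yield y = 0.05825. Discount each cash flow and weight by its period:
  t   CF        PV=CF/(1+0.05825)^t    t·PV
  1       562.50       531.5379       531.5379
  2       562.50       502.2801     1,004.5602
  3       562.50       474.6327     1,423.8982
  4       562.50       448.5072     1,794.0288
  5       562.50       423.8197     2,119.0985
  6       562.50       400.4911     2,402.9466
  7       562.50       378.4466     2,649.1261
  8    10,562.50     6,715.2240    53,721.7921
  Σ                  9,874.9393    65,646.9884
Price P = Σ PV = 9,874.9393.
Macaulay duration = Σ(t·PV) / P = 65,646.9884 / 9,874.9393 = 6.64784 half-year periods.
In years: 6.64784 / 2 = 3.32392 years.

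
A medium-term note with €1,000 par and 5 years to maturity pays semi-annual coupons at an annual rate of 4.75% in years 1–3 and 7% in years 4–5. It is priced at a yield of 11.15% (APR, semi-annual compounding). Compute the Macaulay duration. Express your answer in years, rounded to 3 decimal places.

4.412 years

Periodic yield y = 0.05575. Discount each cash flow and weight by its period:
  t   CF        PV=CF/(1+0.05575)^t    t·PV
  1        23.75        22.4959        22.4959
  2        23.75        21.3079        42.6159
  3        23.75        20.1828        60.5483
  4        23.75        19.1170        76.4679
  5        23.75        18.1075        90.5374
  6        23.75        17.1513       102.9078
  7        35.00        23.9409       167.5863
  8        35.00        22.6767       181.4134
  9        35.00        21.4792       193.3129
  10    1,035.00       601.6300     6,016.2995
  Σ                    788.0890     6,954.1852
Price P = Σ PV = 788.0890.
Macaulay duration = Σ(t·PV) / P = 6,954.1852 / 788.0890 = 8.82411 half-year periods.
In years: 8.82411 / 2 = 4.41206 years.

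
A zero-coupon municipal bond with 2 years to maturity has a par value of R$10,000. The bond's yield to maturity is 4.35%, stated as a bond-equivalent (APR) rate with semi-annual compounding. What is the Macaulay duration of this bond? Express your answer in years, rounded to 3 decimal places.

2.000 years

A zero-coupon bond has a single cash flow at maturity, so its Macaulay duration equals its maturity: 2 years.
(Equivalently: 4 semi-annual periods ÷ 2 = 2 years.)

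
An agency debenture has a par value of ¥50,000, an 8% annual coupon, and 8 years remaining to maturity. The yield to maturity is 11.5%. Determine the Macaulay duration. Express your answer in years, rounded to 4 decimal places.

Periodic yield y = 0.115. Discount each cash flow and weight by its year:
  t   CF        PV=CF/(1+0.115)^t    t·PV
  1     4,000.00     3,587.4439     3,587.4439
  2     4,000.00     3,217.4385     6,434.8770
  3     4,000.00     2,885.5951     8,656.7852
  4     4,000.00     2,587.9777    10,351.9106
  5     4,000.00     2,321.0562    11,605.2810
  6     4,000.00     2,081.6647    12,489.9885
  7     4,000.00     1,866.9639    13,068.7473
  8    54,000.00    22,604.4956   180,835.9649
  Σ                 41,152.6356   247,030.9984
Price P = Σ PV = 41,152.6356.
Macaulay duration = Σ(t·PV) / P = 247,030.9984 / 41,152.6356 = 6.00280 years.

6.0028 years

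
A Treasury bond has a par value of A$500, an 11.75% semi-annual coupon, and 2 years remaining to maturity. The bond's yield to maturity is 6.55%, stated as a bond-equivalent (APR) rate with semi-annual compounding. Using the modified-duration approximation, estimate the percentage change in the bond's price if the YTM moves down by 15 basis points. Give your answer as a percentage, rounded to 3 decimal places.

Periodic yield y = 0.03275. Modified duration first:
  t   CF        PV=CF/(1+0.03275)^t    t·PV
  1       29.375        28.4435        28.4435
  2       29.375        27.5415        55.0830
  3       29.375        26.6681        80.0043
  4      529.375       465.3531     1,861.4124
  Σ                    548.0062     2,024.9432
P = 548.0062; D_Mac = 3.69511 half-year periods = 1.84756 yrs; D_mod = 1.84756/(1+0.03275) = 1.78897 yrs.
ΔP/P ≈ -D_mod · Δy = -1.78897 × (-0.0015) = +0.002683 = +0.2683%.

+0.268%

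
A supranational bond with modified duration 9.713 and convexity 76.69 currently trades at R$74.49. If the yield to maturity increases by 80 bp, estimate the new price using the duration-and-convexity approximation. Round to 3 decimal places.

R$68.885

Duration effect: -D_mod·Δy = -9.713 × (+0.008) = -0.077704
Convexity effect: ½·C·(Δy)² = 0.5 × 76.69 × (0.008)² = +0.00245408
ΔP/P ≈ -0.077704 + 0.00245408 = -0.07524992
New price ≈ 74.49 × (1 - 0.07524992) = 68.8846334592.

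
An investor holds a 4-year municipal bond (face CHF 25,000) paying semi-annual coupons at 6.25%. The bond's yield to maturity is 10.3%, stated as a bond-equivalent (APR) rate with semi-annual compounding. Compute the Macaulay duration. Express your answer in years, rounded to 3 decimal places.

3.566 years

Periodic yield y = 0.0515. Discount each cash flow and weight by its period:
  t   CF        PV=CF/(1+0.0515)^t    t·PV
  1       781.25       742.9862       742.9862
  2       781.25       706.5965     1,413.1930
  3       781.25       671.9891     2,015.9672
  4       781.25       639.0766     2,556.3064
  5       781.25       607.7761     3,038.8807
  6       781.25       578.0087     3,468.0521
  7       781.25       549.6992     3,847.8943
  8    25,781.25    17,251.6149   138,012.9189
  Σ                 21,747.7472   155,096.1988
Price P = Σ PV = 21,747.7472.
Macaulay duration = Σ(t·PV) / P = 155,096.1988 / 21,747.7472 = 7.13160 half-year periods.
In years: 7.13160 / 2 = 3.56580 years.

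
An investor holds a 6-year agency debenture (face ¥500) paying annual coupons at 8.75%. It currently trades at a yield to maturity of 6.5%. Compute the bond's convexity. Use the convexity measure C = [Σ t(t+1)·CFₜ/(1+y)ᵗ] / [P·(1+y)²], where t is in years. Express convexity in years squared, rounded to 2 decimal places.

With y = 0.065:
  t   CF        PV=CF/(1+0.065)^t    t·PV        t(t+1)·PV
  1        43.75        41.0798        41.0798          82.1596
  2        43.75        38.5726        77.1452         231.4356
  3        43.75        36.2184       108.6552         434.6208
  4        43.75        34.0079       136.0315         680.1577
  5        43.75        31.9323       159.6614         957.9686
  6       543.75       372.6504     2,235.9026      15,651.3179
  Σ                    554.4614     2,758.4757      18,037.6602
P = 554.4614.
Convexity = Σ t(t+1)·PV / [P·(1+y)²] = 18,037.6602 / (554.4614 × 1.134225) = 28.68202.

28.68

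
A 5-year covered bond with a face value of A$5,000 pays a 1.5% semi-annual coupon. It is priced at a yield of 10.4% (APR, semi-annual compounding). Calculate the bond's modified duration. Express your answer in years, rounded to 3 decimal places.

4.550 years

Periodic yield y = 0.052. First find Macaulay duration:
  t   CF        PV=CF/(1+0.052)^t    t·PV
  1        37.50        35.6464        35.6464
  2        37.50        33.8844        67.7688
  3        37.50        32.2095        96.6285
  4        37.50        30.6174       122.4696
  5        37.50        29.1040       145.5200
  6        37.50        27.6654       165.9924
  7        37.50        26.2979       184.0853
  8        37.50        24.9980       199.9840
  9        37.50        23.7624       213.8613
  10    5,037.50     3,034.2940    30,342.9402
  Σ                  3,298.4794    31,574.8964
P = 3,298.4794; Macaulay duration = 31,574.8964 / 3,298.4794 = 9.57256 half-year periods = 4.78628 years.
Modified duration = D_Mac / (1 + y) = 4.78628 / 1.052 = 4.54970 years.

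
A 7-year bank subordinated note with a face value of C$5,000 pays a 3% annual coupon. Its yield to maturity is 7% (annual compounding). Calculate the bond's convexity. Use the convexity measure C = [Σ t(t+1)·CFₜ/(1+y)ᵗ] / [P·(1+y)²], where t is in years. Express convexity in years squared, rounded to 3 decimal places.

42.720

With y = 0.07:
  t   CF        PV=CF/(1+0.07)^t    t·PV        t(t+1)·PV
  1       150.00       140.1869       140.1869         280.3738
  2       150.00       131.0158       262.0316         786.0949
  3       150.00       122.4447       367.3340       1,469.3362
  4       150.00       114.4343       457.7371       2,288.6856
  5       150.00       106.9479       534.7396       3,208.4378
  6       150.00        99.9513       599.7080       4,197.9560
  7     5,150.00     3,207.1612    22,450.1282     179,601.0256
  Σ                  3,922.1421    24,811.8655     191,831.9099
P = 3,922.1421.
Convexity = Σ t(t+1)·PV / [P·(1+y)²] = 191,831.9099 / (3,922.1421 × 1.144900) = 42.71987.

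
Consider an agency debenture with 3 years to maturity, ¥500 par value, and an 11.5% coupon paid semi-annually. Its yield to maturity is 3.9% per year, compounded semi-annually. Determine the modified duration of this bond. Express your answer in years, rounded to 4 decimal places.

2.6092 years

Periodic yield y = 0.0195. First find Macaulay duration:
  t   CF        PV=CF/(1+0.0195)^t    t·PV
  1        28.75        28.2001        28.2001
  2        28.75        27.6607        55.3214
  3        28.75        27.1316        81.3949
  4        28.75        26.6127       106.4508
  5        28.75        26.1037       130.5184
  6       528.75       470.8982     2,825.3890
  Σ                    606.6070     3,227.2747
P = 606.6070; Macaulay duration = 3,227.2747 / 606.6070 = 5.32021 half-year periods = 2.66010 years.
Modified duration = D_Mac / (1 + y) = 2.66010 / 1.0195 = 2.60922 years.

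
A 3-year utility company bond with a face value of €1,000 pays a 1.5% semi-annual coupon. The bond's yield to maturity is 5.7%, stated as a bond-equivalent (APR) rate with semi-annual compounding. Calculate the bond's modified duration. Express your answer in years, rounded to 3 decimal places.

2.859 years

Periodic yield y = 0.0285. First find Macaulay duration:
  t   CF        PV=CF/(1+0.0285)^t    t·PV
  1         7.50         7.2922         7.2922
  2         7.50         7.0901        14.1802
  3         7.50         6.8936        20.6809
  4         7.50         6.7026        26.8104
  5         7.50         6.5169        32.5844
  6     1,007.50       851.1758     5,107.0549
  Σ                    885.6712     5,208.6031
P = 885.6712; Macaulay duration = 5,208.6031 / 885.6712 = 5.88097 half-year periods = 2.94048 years.
Modified duration = D_Mac / (1 + y) = 2.94048 / 1.0285 = 2.85900 years.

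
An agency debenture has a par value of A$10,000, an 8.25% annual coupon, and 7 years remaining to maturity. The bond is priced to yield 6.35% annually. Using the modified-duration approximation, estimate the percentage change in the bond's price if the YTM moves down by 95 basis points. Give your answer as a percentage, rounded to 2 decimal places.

+5.06%

Periodic yield y = 0.0635. Modified duration first:
  t   CF        PV=CF/(1+0.0635)^t    t·PV
  1       825.00       775.7405       775.7405
  2       825.00       729.4222     1,458.8443
  3       825.00       685.8695     2,057.6084
  4       825.00       644.9172     2,579.6689
  5       825.00       606.4102     3,032.0509
  6       825.00       570.2023     3,421.2139
  7    10,825.00     7,035.0218    49,245.1524
  Σ                 11,047.5836    62,570.2792
P = 11,047.5836; D_Mac = 5.66371 yrs; D_mod = 5.66371/(1+0.0635) = 5.32554 yrs.
ΔP/P ≈ -D_mod · Δy = -5.32554 × (-0.0095) = +0.050593 = +5.0593%.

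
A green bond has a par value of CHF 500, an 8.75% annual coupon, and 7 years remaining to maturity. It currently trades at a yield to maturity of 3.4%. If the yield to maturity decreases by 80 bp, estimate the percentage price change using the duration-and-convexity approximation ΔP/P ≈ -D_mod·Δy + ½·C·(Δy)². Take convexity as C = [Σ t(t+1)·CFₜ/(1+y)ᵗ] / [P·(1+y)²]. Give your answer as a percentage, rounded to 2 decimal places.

With y = 0.034:
  t   CF        PV=CF/(1+0.034)^t    t·PV        t(t+1)·PV
  1        43.75        42.3114        42.3114          84.6228
  2        43.75        40.9201        81.8403         245.5208
  3        43.75        39.5746       118.7238         474.8951
  4        43.75        38.2733       153.0932         765.4660
  5        43.75        37.0148       185.0740       1,110.4439
  6        43.75        35.7977       214.7861       1,503.5024
  7       543.75       430.2843     3,011.9901      24,095.9207
  Σ                    664.1762     3,807.8188      28,280.3717
P = 664.1762; D_Mac = 5.73315 yrs; D_mod = 5.54463 yrs; C = 39.82545.
Duration effect: -5.54463 × (-0.008) = +0.044357
Convexity effect: 0.5 × 39.82545 × (-0.008)² = +0.0012744
ΔP/P ≈ +0.044357 + 0.0012744 = +0.045631 = +4.5631%.

+4.56%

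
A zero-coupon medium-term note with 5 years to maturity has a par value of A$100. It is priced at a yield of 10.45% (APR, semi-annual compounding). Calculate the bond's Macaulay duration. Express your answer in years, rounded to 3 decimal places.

5.000 years

A zero-coupon bond has a single cash flow at maturity, so its Macaulay duration equals its maturity: 5 years.
(Equivalently: 10 semi-annual periods ÷ 2 = 5 years.)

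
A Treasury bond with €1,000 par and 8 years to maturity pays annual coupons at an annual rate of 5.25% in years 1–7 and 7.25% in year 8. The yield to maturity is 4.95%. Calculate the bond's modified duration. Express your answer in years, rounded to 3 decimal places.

6.446 years

Periodic yield y = 0.0495. First find Macaulay duration:
  t   CF        PV=CF/(1+0.0495)^t    t·PV
  1        52.50        50.0238        50.0238
  2        52.50        47.6644        95.3289
  3        52.50        45.4163       136.2490
  4        52.50        43.2742       173.0970
  5        52.50        41.2332       206.1660
  6        52.50        39.2884       235.7306
  7        52.50        37.4354       262.0476
  8     1,072.50       728.6815     5,829.4522
  Σ                  1,033.0174     6,988.0951
P = 1,033.0174; Macaulay duration = 6,988.0951 / 1,033.0174 = 6.76474 years.
Modified duration = D_Mac / (1 + y) = 6.76474 / 1.0495 = 6.44568 years.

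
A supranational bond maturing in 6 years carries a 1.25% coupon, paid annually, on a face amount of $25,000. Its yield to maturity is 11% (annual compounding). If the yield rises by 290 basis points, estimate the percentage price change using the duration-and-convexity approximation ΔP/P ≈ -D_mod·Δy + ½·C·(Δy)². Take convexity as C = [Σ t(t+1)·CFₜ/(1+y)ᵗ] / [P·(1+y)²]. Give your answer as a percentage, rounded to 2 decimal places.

-13.66%

With y = 0.11:
  t   CF        PV=CF/(1+0.11)^t    t·PV        t(t+1)·PV
  1       312.50       281.5315       281.5315         563.0631
  2       312.50       253.6320       507.2640       1,521.7921
  3       312.50       228.4973       685.4919       2,741.9677
  4       312.50       205.8534       823.4137       4,117.0686
  5       312.50       185.4535       927.2677       5,563.6062
  6    25,312.50    13,533.0962    81,198.5770     568,390.0389
  Σ                 14,688.0640    84,423.5459     582,897.5365
P = 14,688.0640; D_Mac = 5.74777 yrs; D_mod = 5.17817 yrs; C = 32.20933.
Duration effect: -5.17817 × (+0.029) = -0.150167
Convexity effect: 0.5 × 32.20933 × (0.029)² = +0.0135440
ΔP/P ≈ -0.150167 + 0.0135440 = -0.136623 = -13.6623%.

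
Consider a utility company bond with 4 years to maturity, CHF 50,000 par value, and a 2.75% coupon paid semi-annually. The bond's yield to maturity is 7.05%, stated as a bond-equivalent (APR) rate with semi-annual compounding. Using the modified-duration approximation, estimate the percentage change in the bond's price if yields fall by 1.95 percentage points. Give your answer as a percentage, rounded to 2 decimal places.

+7.15%

Periodic yield y = 0.03525. Modified duration first:
  t   CF        PV=CF/(1+0.03525)^t    t·PV
  1       687.50       664.0908       664.0908
  2       687.50       641.4787     1,282.9574
  3       687.50       619.6365     1,858.9095
  4       687.50       598.5380     2,394.1521
  5       687.50       578.1580     2,890.7898
  6       687.50       558.4718     3,350.8309
  7       687.50       539.4560     3,776.1920
  8    50,687.50    38,418.3721   307,346.9765
  Σ                 42,618.2018   323,564.8990
P = 42,618.2018; D_Mac = 7.59218 half-year periods = 3.79609 yrs; D_mod = 3.79609/(1+0.03525) = 3.66683 yrs.
ΔP/P ≈ -D_mod · Δy = -3.66683 × (-0.0195) = +0.071503 = +7.1503%.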